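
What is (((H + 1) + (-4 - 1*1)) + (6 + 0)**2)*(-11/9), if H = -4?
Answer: -308/9 ≈ -34.222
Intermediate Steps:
(((H + 1) + (-4 - 1*1)) + (6 + 0)**2)*(-11/9) = (((-4 + 1) + (-4 - 1*1)) + (6 + 0)**2)*(-11/9) = ((-3 + (-4 - 1)) + 6**2)*(-11*1/9) = ((-3 - 5) + 36)*(-11/9) = (-8 + 36)*(-11/9) = 28*(-11/9) = -308/9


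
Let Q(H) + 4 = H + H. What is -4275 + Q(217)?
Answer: -3845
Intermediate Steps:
Q(H) = -4 + 2*H (Q(H) = -4 + (H + H) = -4 + 2*H)
-4275 + Q(217) = -4275 + (-4 + 2*217) = -4275 + (-4 + 434) = -4275 + 430 = -3845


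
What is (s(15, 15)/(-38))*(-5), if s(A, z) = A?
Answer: 75/38 ≈ 1.9737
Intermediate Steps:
(s(15, 15)/(-38))*(-5) = (15/(-38))*(-5) = (15*(-1/38))*(-5) = -15/38*(-5) = 75/38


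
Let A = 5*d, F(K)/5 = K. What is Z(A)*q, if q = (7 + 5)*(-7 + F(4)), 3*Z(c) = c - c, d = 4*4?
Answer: 0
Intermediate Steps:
F(K) = 5*K
d = 16
A = 80 (A = 5*16 = 80)
Z(c) = 0 (Z(c) = (c - c)/3 = (1/3)*0 = 0)
q = 156 (q = (7 + 5)*(-7 + 5*4) = 12*(-7 + 20) = 12*13 = 156)
Z(A)*q = 0*156 = 0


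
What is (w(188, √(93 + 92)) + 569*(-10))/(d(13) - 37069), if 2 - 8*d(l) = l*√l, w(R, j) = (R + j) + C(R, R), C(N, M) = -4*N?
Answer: 14836989600/87941900303 - 2372400*√185/87941900303 - 650416*√13/87941900303 + 104*√2405/87941900303 ≈ 0.16832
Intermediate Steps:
w(R, j) = j - 3*R (w(R, j) = (R + j) - 4*R = j - 3*R)
d(l) = ¼ - l^(3/2)/8 (d(l) = ¼ - l*√l/8 = ¼ - l^(3/2)/8)
(w(188, √(93 + 92)) + 569*(-10))/(d(13) - 37069) = ((√(93 + 92) - 3*188) + 569*(-10))/((¼ - 13*√13/8) - 37069) = ((√185 - 564) - 5690)/((¼ - 13*√13/8) - 37069) = ((-564 + √185) - 5690)/((¼ - 13*√13/8) - 37069) = (-6254 + √185)/(-148275/4 - 13*√13/8)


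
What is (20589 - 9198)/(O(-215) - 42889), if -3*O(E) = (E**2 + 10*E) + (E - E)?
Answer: -34173/172742 ≈ -0.19783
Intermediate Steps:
O(E) = -10*E/3 - E**2/3 (O(E) = -((E**2 + 10*E) + (E - E))/3 = -((E**2 + 10*E) + 0)/3 = -(E**2 + 10*E)/3 = -10*E/3 - E**2/3)
(20589 - 9198)/(O(-215) - 42889) = (20589 - 9198)/(-1/3*(-215)*(10 - 215) - 42889) = 11391/(-1/3*(-215)*(-205) - 42889) = 11391/(-44075/3 - 42889) = 11391/(-172742/3) = 11391*(-3/172742) = -34173/172742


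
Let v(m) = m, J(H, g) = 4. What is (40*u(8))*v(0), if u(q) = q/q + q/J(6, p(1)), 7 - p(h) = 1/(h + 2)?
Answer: 0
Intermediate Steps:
p(h) = 7 - 1/(2 + h) (p(h) = 7 - 1/(h + 2) = 7 - 1/(2 + h))
u(q) = 1 + q/4 (u(q) = q/q + q/4 = 1 + q*(¼) = 1 + q/4)
(40*u(8))*v(0) = (40*(1 + (¼)*8))*0 = (40*(1 + 2))*0 = (40*3)*0 = 120*0 = 0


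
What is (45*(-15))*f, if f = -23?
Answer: 15525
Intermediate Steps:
(45*(-15))*f = (45*(-15))*(-23) = -675*(-23) = 15525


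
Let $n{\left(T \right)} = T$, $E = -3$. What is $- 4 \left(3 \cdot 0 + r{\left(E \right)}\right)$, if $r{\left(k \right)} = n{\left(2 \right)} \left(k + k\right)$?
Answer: $48$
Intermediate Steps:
$r{\left(k \right)} = 4 k$ ($r{\left(k \right)} = 2 \left(k + k\right) = 2 \cdot 2 k = 4 k$)
$- 4 \left(3 \cdot 0 + r{\left(E \right)}\right) = - 4 \left(3 \cdot 0 + 4 \left(-3\right)\right) = - 4 \left(0 - 12\right) = \left(-4\right) \left(-12\right) = 48$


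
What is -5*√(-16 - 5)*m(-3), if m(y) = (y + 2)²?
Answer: -5*I*√21 ≈ -22.913*I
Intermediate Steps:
m(y) = (2 + y)²
-5*√(-16 - 5)*m(-3) = -5*√(-16 - 5)*(2 - 3)² = -5*√(-21)*(-1)² = -5*(I*√21) = -5*I*√21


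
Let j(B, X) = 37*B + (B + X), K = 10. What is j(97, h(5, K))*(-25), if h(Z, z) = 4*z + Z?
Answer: -93275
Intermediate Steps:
h(Z, z) = Z + 4*z
j(B, X) = X + 38*B
j(97, h(5, K))*(-25) = ((5 + 4*10) + 38*97)*(-25) = ((5 + 40) + 3686)*(-25) = (45 + 3686)*(-25) = 3731*(-25) = -93275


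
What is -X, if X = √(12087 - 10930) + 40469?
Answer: -40469 - √1157 ≈ -40503.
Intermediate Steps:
X = 40469 + √1157 (X = √1157 + 40469 = 40469 + √1157 ≈ 40503.)
-X = -(40469 + √1157) = -40469 - √1157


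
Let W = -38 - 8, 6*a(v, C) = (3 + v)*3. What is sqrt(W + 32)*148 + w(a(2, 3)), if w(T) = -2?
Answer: -2 + 148*I*sqrt(14) ≈ -2.0 + 553.77*I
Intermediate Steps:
a(v, C) = 3/2 + v/2 (a(v, C) = ((3 + v)*3)/6 = (9 + 3*v)/6 = 3/2 + v/2)
W = -46
sqrt(W + 32)*148 + w(a(2, 3)) = sqrt(-46 + 32)*148 - 2 = sqrt(-14)*148 - 2 = (I*sqrt(14))*148 - 2 = 148*I*sqrt(14) - 2 = -2 + 148*I*sqrt(14)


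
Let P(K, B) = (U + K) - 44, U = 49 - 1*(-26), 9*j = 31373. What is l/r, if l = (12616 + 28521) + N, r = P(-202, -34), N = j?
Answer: -401606/1539 ≈ -260.95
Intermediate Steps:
j = 31373/9 (j = (⅑)*31373 = 31373/9 ≈ 3485.9)
N = 31373/9 ≈ 3485.9
U = 75 (U = 49 + 26 = 75)
P(K, B) = 31 + K (P(K, B) = (75 + K) - 44 = 31 + K)
r = -171 (r = 31 - 202 = -171)
l = 401606/9 (l = (12616 + 28521) + 31373/9 = 41137 + 31373/9 = 401606/9 ≈ 44623.)
l/r = (401606/9)/(-171) = (401606/9)*(-1/171) = -401606/1539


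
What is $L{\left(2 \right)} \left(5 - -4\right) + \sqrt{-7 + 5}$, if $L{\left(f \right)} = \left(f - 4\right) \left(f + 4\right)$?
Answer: $-108 + i \sqrt{2} \approx -108.0 + 1.4142 i$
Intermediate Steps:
$L{\left(f \right)} = \left(-4 + f\right) \left(4 + f\right)$
$L{\left(2 \right)} \left(5 - -4\right) + \sqrt{-7 + 5} = \left(-16 + 2^{2}\right) \left(5 - -4\right) + \sqrt{-7 + 5} = \left(-16 + 4\right) \left(5 + 4\right) + \sqrt{-2} = \left(-12\right) 9 + i \sqrt{2} = -108 + i \sqrt{2}$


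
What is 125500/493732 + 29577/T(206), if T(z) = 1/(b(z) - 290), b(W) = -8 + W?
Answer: -335871529997/123433 ≈ -2.7211e+6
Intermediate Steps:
T(z) = 1/(-298 + z) (T(z) = 1/((-8 + z) - 290) = 1/(-298 + z))
125500/493732 + 29577/T(206) = 125500/493732 + 29577/(1/(-298 + 206)) = 125500*(1/493732) + 29577/(1/(-92)) = 31375/123433 + 29577/(-1/92) = 31375/123433 + 29577*(-92) = 31375/123433 - 2721084 = -335871529997/123433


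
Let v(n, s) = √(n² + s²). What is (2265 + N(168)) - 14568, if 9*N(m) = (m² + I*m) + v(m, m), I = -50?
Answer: -30301/3 + 56*√2/3 ≈ -10074.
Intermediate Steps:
N(m) = -50*m/9 + m²/9 + √2*√(m²)/9 (N(m) = ((m² - 50*m) + √(m² + m²))/9 = ((m² - 50*m) + √(2*m²))/9 = ((m² - 50*m) + √2*√(m²))/9 = (m² - 50*m + √2*√(m²))/9 = -50*m/9 + m²/9 + √2*√(m²)/9)
(2265 + N(168)) - 14568 = (2265 + (-50/9*168 + (⅑)*168² + √2*√(168²)/9)) - 14568 = (2265 + (-2800/3 + (⅑)*28224 + √2*√28224/9)) - 14568 = (2265 + (-2800/3 + 3136 + (⅑)*√2*168)) - 14568 = (2265 + (-2800/3 + 3136 + 56*√2/3)) - 14568 = (2265 + (6608/3 + 56*√2/3)) - 14568 = (13403/3 + 56*√2/3) - 14568 = -30301/3 + 56*√2/3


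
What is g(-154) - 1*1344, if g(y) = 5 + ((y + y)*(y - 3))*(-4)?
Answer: -194763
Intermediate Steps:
g(y) = 5 - 8*y*(-3 + y) (g(y) = 5 + ((2*y)*(-3 + y))*(-4) = 5 + (2*y*(-3 + y))*(-4) = 5 - 8*y*(-3 + y))
g(-154) - 1*1344 = (5 - 8*(-154)² + 24*(-154)) - 1*1344 = (5 - 8*23716 - 3696) - 1344 = (5 - 189728 - 3696) - 1344 = -193419 - 1344 = -194763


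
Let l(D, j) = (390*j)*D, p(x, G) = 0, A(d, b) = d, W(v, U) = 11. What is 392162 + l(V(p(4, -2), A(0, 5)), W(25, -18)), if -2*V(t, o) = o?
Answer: 392162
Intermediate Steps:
V(t, o) = -o/2
l(D, j) = 390*D*j
392162 + l(V(p(4, -2), A(0, 5)), W(25, -18)) = 392162 + 390*(-1/2*0)*11 = 392162 + 390*0*11 = 392162 + 0 = 392162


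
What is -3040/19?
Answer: -160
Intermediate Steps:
-3040/19 = -76*40/19 = -160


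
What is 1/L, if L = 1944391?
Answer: 1/1944391 ≈ 5.1430e-7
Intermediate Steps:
1/L = 1/1944391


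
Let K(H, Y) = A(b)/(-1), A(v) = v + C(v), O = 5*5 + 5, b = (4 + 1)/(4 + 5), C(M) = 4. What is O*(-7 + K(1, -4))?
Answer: -1040/3 ≈ -346.67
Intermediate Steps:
b = 5/9 ≈ 0.55556
O = 30 (O = 25 + 5 = 30)
A(v) = 4 + v (A(v) = v + 4 = 4 + v)
K(H, Y) = -41/9 (K(H, Y) = (4 + 5/9)/(-1) = (41/9)*(-1) = -41/9)
O*(-7 + K(1, -4)) = 30*(-7 - 41/9) = 30*(-104/9) = -1040/3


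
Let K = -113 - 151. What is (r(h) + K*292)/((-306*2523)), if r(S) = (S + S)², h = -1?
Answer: 38542/386019 ≈ 0.099845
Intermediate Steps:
r(S) = 4*S² (r(S) = (2*S)² = 4*S²)
K = -264
(r(h) + K*292)/((-306*2523)) = (4*(-1)² - 264*292)/((-306*2523)) = (4*1 - 77088)/(-772038) = (4 - 77088)*(-1/772038) = -77084*(-1/772038) = 38542/386019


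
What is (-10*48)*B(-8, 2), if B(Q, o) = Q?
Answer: 3840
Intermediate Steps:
(-10*48)*B(-8, 2) = -10*48*(-8) = -480*(-8) = 3840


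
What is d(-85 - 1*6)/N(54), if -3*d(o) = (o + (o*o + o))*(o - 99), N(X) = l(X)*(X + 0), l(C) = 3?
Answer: 769405/243 ≈ 3166.3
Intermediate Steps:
N(X) = 3*X (N(X) = 3*(X + 0) = 3*X)
d(o) = -(-99 + o)*(o**2 + 2*o)/3 (d(o) = -(o + (o*o + o))*(o - 99)/3 = -(o + (o**2 + o))*(-99 + o)/3 = -(o + (o + o**2))*(-99 + o)/3 = -(o**2 + 2*o)*(-99 + o)/3 = -(-99 + o)*(o**2 + 2*o)/3)
d(-85 - 1*6)/N(54) = ((-85 - 1*6)*(198 - (-85 - 1*6)**2 + 97*(-85 - 1*6))/3)/((3*54)) = ((-85 - 6)*(198 - (-85 - 6)**2 + 97*(-85 - 6))/3)/162 = ((1/3)*(-91)*(198 - 1*(-91)**2 + 97*(-91)))*(1/162) = ((1/3)*(-91)*(198 - 1*8281 - 8827))*(1/162) = ((1/3)*(-91)*(198 - 8281 - 8827))*(1/162) = ((1/3)*(-91)*(-16910))*(1/162) = (1538810/3)*(1/162) = 769405/243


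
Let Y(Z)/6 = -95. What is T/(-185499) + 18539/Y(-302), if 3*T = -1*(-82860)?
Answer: -1151569787/35244810 ≈ -32.673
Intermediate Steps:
Y(Z) = -570 (Y(Z) = 6*(-95) = -570)
T = 27620 (T = (-1*(-82860))/3 = (⅓)*82860 = 27620)
T/(-185499) + 18539/Y(-302) = 27620/(-185499) + 18539/(-570) = 27620*(-1/185499) + 18539*(-1/570) = -27620/185499 - 18539/570 = -1151569787/35244810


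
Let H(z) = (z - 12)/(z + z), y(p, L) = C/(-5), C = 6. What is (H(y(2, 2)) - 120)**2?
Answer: 52441/4 ≈ 13110.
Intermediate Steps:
y(p, L) = -6/5 (y(p, L) = 6/(-5) = 6*(-1/5) = -6/5)
H(z) = (-12 + z)/(2*z) (H(z) = (-12 + z)/((2*z)) = (-12 + z)*(1/(2*z)) = (-12 + z)/(2*z))
(H(y(2, 2)) - 120)**2 = ((-12 - 6/5)/(2*(-6/5)) - 120)**2 = ((1/2)*(-5/6)*(-66/5) - 120)**2 = (11/2 - 120)**2 = (-229/2)**2 = 52441/4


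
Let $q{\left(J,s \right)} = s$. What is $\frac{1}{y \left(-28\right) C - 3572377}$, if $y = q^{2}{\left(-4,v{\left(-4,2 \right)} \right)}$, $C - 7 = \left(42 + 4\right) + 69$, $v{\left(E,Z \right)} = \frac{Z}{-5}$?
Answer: $- \frac{25}{89323089} \approx -2.7988 \cdot 10^{-7}$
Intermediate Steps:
$v{\left(E,Z \right)} = - \frac{Z}{5}$ ($v{\left(E,Z \right)} = Z \left(- \frac{1}{5}\right) = - \frac{Z}{5}$)
$C = 122$ ($C = 7 + \left(\left(42 + 4\right) + 69\right) = 7 + \left(46 + 69\right) = 7 + 115 = 122$)
$y = \frac{4}{25}$ ($y = \left(\left(- \frac{1}{5}\right) 2\right)^{2} = \left(- \frac{2}{5}\right)^{2} = \frac{4}{25} \approx 0.16$)
$\frac{1}{y \left(-28\right) C - 3572377} = \frac{1}{\frac{4}{25} \left(-28\right) 122 - 3572377} = \frac{1}{\left(- \frac{112}{25}\right) 122 - 3572377} = \frac{1}{- \frac{13664}{25} - 3572377} = \frac{1}{- \frac{89323089}{25}} = - \frac{25}{89323089}$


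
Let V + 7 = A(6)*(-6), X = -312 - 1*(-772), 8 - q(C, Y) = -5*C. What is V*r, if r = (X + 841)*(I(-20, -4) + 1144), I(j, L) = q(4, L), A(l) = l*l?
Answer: -340024156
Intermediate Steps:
A(l) = l²
q(C, Y) = 8 + 5*C (q(C, Y) = 8 - (-5)*C = 8 + 5*C)
I(j, L) = 28 (I(j, L) = 8 + 5*4 = 8 + 20 = 28)
X = 460 (X = -312 + 772 = 460)
r = 1524772 (r = (460 + 841)*(28 + 1144) = 1301*1172 = 1524772)
V = -223 (V = -7 + 6²*(-6) = -7 + 36*(-6) = -7 - 216 = -223)
V*r = -223*1524772 = -340024156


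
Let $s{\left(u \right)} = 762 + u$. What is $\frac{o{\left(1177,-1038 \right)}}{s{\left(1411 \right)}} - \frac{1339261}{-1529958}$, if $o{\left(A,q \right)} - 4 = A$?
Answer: $\frac{4717094551}{3324598734} \approx 1.4188$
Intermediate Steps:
$o{\left(A,q \right)} = 4 + A$
$\frac{o{\left(1177,-1038 \right)}}{s{\left(1411 \right)}} - \frac{1339261}{-1529958} = \frac{4 + 1177}{762 + 1411} - \frac{1339261}{-1529958} = \frac{1181}{2173} - - \frac{1339261}{1529958} = 1181 \cdot \frac{1}{2173} + \frac{1339261}{1529958} = \frac{1181}{2173} + \frac{1339261}{1529958} = \frac{4717094551}{3324598734}$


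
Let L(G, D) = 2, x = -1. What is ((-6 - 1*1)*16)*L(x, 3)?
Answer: -224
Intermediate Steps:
((-6 - 1*1)*16)*L(x, 3) = ((-6 - 1*1)*16)*2 = ((-6 - 1)*16)*2 = -7*16*2 = -112*2 = -224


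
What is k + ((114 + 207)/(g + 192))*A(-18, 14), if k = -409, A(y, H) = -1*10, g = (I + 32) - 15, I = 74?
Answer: -118957/283 ≈ -420.34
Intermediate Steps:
g = 91 (g = (74 + 32) - 15 = 106 - 15 = 91)
A(y, H) = -10
k + ((114 + 207)/(g + 192))*A(-18, 14) = -409 + ((114 + 207)/(91 + 192))*(-10) = -409 + (321/283)*(-10) = -409 - 3210/283 = -118957/283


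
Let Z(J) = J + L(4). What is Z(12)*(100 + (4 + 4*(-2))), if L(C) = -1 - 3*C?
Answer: -96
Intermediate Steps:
Z(J) = -13 + J (Z(J) = J + (-1 - 3*4) = J + (-1 - 12) = J - 13 = -13 + J)
Z(12)*(100 + (4 + 4*(-2))) = (-13 + 12)*(100 + (4 + 4*(-2))) = -(100 + (4 - 8)) = -(100 - 4) = -1*96 = -96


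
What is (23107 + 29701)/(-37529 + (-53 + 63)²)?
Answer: -7544/5347 ≈ -1.4109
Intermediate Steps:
(23107 + 29701)/(-37529 + (-53 + 63)²) = 52808/(-37529 + 10²) = 52808/(-37529 + 100) = 52808/(-37429) = 52808*(-1/37429) = -7544/5347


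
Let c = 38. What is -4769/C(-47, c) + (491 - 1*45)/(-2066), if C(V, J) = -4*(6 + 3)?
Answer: 4918349/37188 ≈ 132.26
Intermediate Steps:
C(V, J) = -36 (C(V, J) = -4*9 = -36)
-4769/C(-47, c) + (491 - 1*45)/(-2066) = -4769/(-36) + (491 - 1*45)/(-2066) = -4769*(-1/36) + (491 - 45)*(-1/2066) = 4769/36 + 446*(-1/2066) = 4769/36 - 223/1033 = 4918349/37188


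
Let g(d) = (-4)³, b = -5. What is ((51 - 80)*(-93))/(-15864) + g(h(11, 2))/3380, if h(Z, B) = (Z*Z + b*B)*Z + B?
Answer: -844263/4468360 ≈ -0.18894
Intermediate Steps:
h(Z, B) = B + Z*(Z² - 5*B) (h(Z, B) = (Z*Z - 5*B)*Z + B = (Z² - 5*B)*Z + B = Z*(Z² - 5*B) + B = B + Z*(Z² - 5*B))
g(d) = -64
((51 - 80)*(-93))/(-15864) + g(h(11, 2))/3380 = ((51 - 80)*(-93))/(-15864) - 64/3380 = -29*(-93)*(-1/15864) - 64*1/3380 = 2697*(-1/15864) - 16/845 = -899/5288 - 16/845 = -844263/4468360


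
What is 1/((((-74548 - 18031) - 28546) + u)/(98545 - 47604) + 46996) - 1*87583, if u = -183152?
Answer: -209649087535156/2393718959 ≈ -87583.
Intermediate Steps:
1/((((-74548 - 18031) - 28546) + u)/(98545 - 47604) + 46996) - 1*87583 = 1/((((-74548 - 18031) - 28546) - 183152)/(98545 - 47604) + 46996) - 1*87583 = 1/(((-92579 - 28546) - 183152)/50941 + 46996) - 87583 = 1/((-121125 - 183152)*(1/50941) + 46996) - 87583 = 1/(-304277*1/50941 + 46996) - 87583 = 1/(-304277/50941 + 46996) - 87583 = 1/(2393718959/50941) - 87583 = 50941/2393718959 - 87583 = -209649087535156/2393718959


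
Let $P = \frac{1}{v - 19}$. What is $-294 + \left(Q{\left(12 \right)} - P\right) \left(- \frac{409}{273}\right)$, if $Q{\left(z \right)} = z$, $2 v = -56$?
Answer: $- \frac{4003399}{12831} \approx -312.01$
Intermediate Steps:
$v = -28$ ($v = \frac{1}{2} \left(-56\right) = -28$)
$P = - \frac{1}{47}$ ($P = \frac{1}{-28 - 19} = \frac{1}{-47} = - \frac{1}{47} \approx -0.021277$)
$-294 + \left(Q{\left(12 \right)} - P\right) \left(- \frac{409}{273}\right) = -294 + \left(12 - - \frac{1}{47}\right) \left(- \frac{409}{273}\right) = -294 + \left(12 + \frac{1}{47}\right) \left(\left(-409\right) \frac{1}{273}\right) = -294 + \frac{565}{47} \left(- \frac{409}{273}\right) = -294 - \frac{231085}{12831} = - \frac{4003399}{12831}$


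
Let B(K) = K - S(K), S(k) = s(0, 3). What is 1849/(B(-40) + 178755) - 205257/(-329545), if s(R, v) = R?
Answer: 7458366692/11778926935 ≈ 0.63320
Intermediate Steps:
S(k) = 0
B(K) = K (B(K) = K - 1*0 = K + 0 = K)
1849/(B(-40) + 178755) - 205257/(-329545) = 1849/(-40 + 178755) - 205257/(-329545) = 1849/178715 - 205257*(-1/329545) = 1849*(1/178715) + 205257/329545 = 1849/178715 + 205257/329545 = 7458366692/11778926935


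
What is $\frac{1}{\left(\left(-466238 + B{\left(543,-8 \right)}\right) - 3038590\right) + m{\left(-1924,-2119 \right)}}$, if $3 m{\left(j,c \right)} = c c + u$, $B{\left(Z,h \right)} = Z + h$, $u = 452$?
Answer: $- \frac{1}{2007422} \approx -4.9815 \cdot 10^{-7}$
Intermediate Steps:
$m{\left(j,c \right)} = \frac{452}{3} + \frac{c^{2}}{3}$ ($m{\left(j,c \right)} = \frac{c c + 452}{3} = \frac{c^{2} + 452}{3} = \frac{452 + c^{2}}{3} = \frac{452}{3} + \frac{c^{2}}{3}$)
$\frac{1}{\left(\left(-466238 + B{\left(543,-8 \right)}\right) - 3038590\right) + m{\left(-1924,-2119 \right)}} = \frac{1}{\left(\left(-466238 + \left(543 - 8\right)\right) - 3038590\right) + \left(\frac{452}{3} + \frac{\left(-2119\right)^{2}}{3}\right)} = \frac{1}{\left(\left(-466238 + 535\right) - 3038590\right) + \left(\frac{452}{3} + \frac{1}{3} \cdot 4490161\right)} = \frac{1}{\left(-465703 - 3038590\right) + \left(\frac{452}{3} + \frac{4490161}{3}\right)} = \frac{1}{-3504293 + 1496871} = \frac{1}{-2007422} = - \frac{1}{2007422}$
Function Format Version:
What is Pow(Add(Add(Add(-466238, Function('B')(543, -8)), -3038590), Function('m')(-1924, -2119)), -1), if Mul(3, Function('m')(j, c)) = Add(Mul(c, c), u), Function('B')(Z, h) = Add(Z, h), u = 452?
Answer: Rational(-1, 2007422) ≈ -4.9815e-7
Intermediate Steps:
Function('m')(j, c) = Add(Rational(452, 3), Mul(Rational(1, 3), Pow(c, 2))) (Function('m')(j, c) = Mul(Rational(1, 3), Add(Mul(c, c), 452)) = Mul(Rational(1, 3), Add(Pow(c, 2), 452)) = Mul(Rational(1, 3), Add(452, Pow(c, 2))) = Add(Rational(452, 3), Mul(Rational(1, 3), Pow(c, 2))))
Pow(Add(Add(Add(-466238, Function('B')(543, -8)), -3038590), Function('m')(-1924, -2119)), -1) = Pow(Add(Add(Add(-466238, Add(543, -8)), -3038590), Add(Rational(452, 3), Mul(Rational(1, 3), Pow(-2119, 2)))), -1) = Pow(Add(Add(Add(-466238, 535), -3038590), Add(Rational(452, 3), Mul(Rational(1, 3), 4490161))), -1) = Pow(Add(Add(-465703, -3038590), Add(Rational(452, 3), Rational(4490161, 3))), -1) = Pow(Add(-3504293, 1496871), -1) = Pow(-2007422, -1) = Rational(-1, 2007422)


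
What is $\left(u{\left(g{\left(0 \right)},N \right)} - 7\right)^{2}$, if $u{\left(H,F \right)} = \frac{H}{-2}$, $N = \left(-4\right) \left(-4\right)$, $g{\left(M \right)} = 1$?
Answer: $\frac{225}{4} \approx 56.25$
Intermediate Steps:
$N = 16$
$u{\left(H,F \right)} = - \frac{H}{2}$ ($u{\left(H,F \right)} = H \left(- \frac{1}{2}\right) = - \frac{H}{2}$)
$\left(u{\left(g{\left(0 \right)},N \right)} - 7\right)^{2} = \left(\left(- \frac{1}{2}\right) 1 - 7\right)^{2} = \left(- \frac{1}{2} - 7\right)^{2} = \left(- \frac{15}{2}\right)^{2} = \frac{225}{4}$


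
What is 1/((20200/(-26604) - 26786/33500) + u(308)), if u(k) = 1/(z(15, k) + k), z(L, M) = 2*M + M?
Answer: -68625018000/106921533163 ≈ -0.64183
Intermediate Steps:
z(L, M) = 3*M
u(k) = 1/(4*k) (u(k) = 1/(3*k + k) = 1/(4*k))
1/((20200/(-26604) - 26786/33500) + u(308)) = 1/((20200/(-26604) - 26786/33500) + (¼)/308) = 1/((20200*(-1/26604) - 26786*1/33500) + (¼)*(1/308)) = 1/((-5050/6651 - 13393/16750) + 1/1232) = 1/(-173664343/111404250 + 1/1232) = 1/(-106921533163/68625018000) = -68625018000/106921533163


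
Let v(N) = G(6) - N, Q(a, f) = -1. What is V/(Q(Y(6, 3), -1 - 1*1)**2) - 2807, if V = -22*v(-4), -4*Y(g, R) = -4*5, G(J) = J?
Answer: -3027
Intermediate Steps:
Y(g, R) = 5 (Y(g, R) = -(-1)*5 = -1/4*(-20) = 5)
v(N) = 6 - N
V = -220 (V = -22*(6 - 1*(-4)) = -22*(6 + 4) = -22*10 = -220)
V/(Q(Y(6, 3), -1 - 1*1)**2) - 2807 = -220/((-1)**2) - 2807 = -220/1 - 2807 = -220*1 - 2807 = -220 - 2807 = -3027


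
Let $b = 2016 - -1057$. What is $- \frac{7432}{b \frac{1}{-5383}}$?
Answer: $\frac{5715208}{439} \approx 13019.0$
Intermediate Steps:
$b = 3073$ ($b = 2016 + 1057 = 3073$)
$- \frac{7432}{b \frac{1}{-5383}} = - \frac{7432}{3073 \frac{1}{-5383}} = - \frac{7432}{3073 \left(- \frac{1}{5383}\right)} = - \frac{7432}{- \frac{439}{769}} = \left(-7432\right) \left(- \frac{769}{439}\right) = \frac{5715208}{439}$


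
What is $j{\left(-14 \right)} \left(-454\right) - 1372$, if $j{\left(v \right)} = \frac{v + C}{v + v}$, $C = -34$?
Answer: $- \frac{15052}{7} \approx -2150.3$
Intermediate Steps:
$j{\left(v \right)} = \frac{-34 + v}{2 v}$ ($j{\left(v \right)} = \frac{v - 34}{v + v} = \frac{-34 + v}{2 v}$)
$j{\left(-14 \right)} \left(-454\right) - 1372 = \frac{-34 - 14}{2 \left(-14\right)} \left(-454\right) - 1372 = \frac{1}{2} \left(- \frac{1}{14}\right) \left(-48\right) \left(-454\right) - 1372 = \frac{12}{7} \left(-454\right) - 1372 = - \frac{5448}{7} - 1372 = - \frac{15052}{7}$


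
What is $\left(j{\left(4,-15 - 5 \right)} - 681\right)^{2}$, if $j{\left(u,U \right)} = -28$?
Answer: $502681$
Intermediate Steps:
$\left(j{\left(4,-15 - 5 \right)} - 681\right)^{2} = \left(-28 - 681\right)^{2} = \left(-709\right)^{2} = 502681$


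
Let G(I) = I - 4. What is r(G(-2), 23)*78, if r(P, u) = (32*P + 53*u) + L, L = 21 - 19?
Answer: 80262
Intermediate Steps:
L = 2
G(I) = -4 + I
r(P, u) = 2 + 32*P + 53*u (r(P, u) = (32*P + 53*u) + 2 = 2 + 32*P + 53*u)
r(G(-2), 23)*78 = (2 + 32*(-4 - 2) + 53*23)*78 = (2 + 32*(-6) + 1219)*78 = (2 - 192 + 1219)*78 = 1029*78 = 80262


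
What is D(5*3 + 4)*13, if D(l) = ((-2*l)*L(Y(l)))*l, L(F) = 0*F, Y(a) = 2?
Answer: 0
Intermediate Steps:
L(F) = 0
D(l) = 0 (D(l) = (-2*l*0)*l = 0*l = 0)
D(5*3 + 4)*13 = 0*13 = 0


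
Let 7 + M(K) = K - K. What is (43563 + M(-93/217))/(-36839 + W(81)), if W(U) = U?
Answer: -21778/18379 ≈ -1.1849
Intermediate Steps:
M(K) = -7 (M(K) = -7 + (K - K) = -7 + 0 = -7)
(43563 + M(-93/217))/(-36839 + W(81)) = (43563 - 7)/(-36839 + 81) = 43556/(-36758) = 43556*(-1/36758) = -21778/18379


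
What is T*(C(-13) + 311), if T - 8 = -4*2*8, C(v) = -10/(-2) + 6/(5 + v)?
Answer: -17654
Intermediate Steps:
C(v) = 5 + 6/(5 + v) (C(v) = -10*(-½) + 6/(5 + v) = 5 + 6/(5 + v))
T = -56 (T = 8 - 4*2*8 = 8 - 8*8 = 8 - 64 = -56)
T*(C(-13) + 311) = -56*((31 + 5*(-13))/(5 - 13) + 311) = -56*((31 - 65)/(-8) + 311) = -56*(-⅛*(-34) + 311) = -56*(17/4 + 311) = -56*1261/4 = -17654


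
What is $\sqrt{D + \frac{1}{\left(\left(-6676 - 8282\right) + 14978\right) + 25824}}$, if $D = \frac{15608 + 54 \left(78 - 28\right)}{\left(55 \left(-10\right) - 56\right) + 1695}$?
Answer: $\frac{\sqrt{3057041797901}}{426426} \approx 4.1002$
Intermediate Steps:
$D = \frac{18308}{1089}$ ($D = \frac{15608 + 54 \cdot 50}{\left(-550 - 56\right) + 1695} = \frac{15608 + 2700}{-606 + 1695} = \frac{18308}{1089} \approx 16.812$)
$\sqrt{D + \frac{1}{\left(\left(-6676 - 8282\right) + 14978\right) + 25824}} = \sqrt{\frac{18308}{1089} + \frac{1}{\left(\left(-6676 - 8282\right) + 14978\right) + 25824}} = \sqrt{\frac{18308}{1089} + \frac{1}{\left(-14958 + 14978\right) + 25824}} = \sqrt{\frac{18308}{1089} + \frac{1}{20 + 25824}} = \sqrt{\frac{18308}{1089} + \frac{1}{25844}} = \sqrt{\frac{473153041}{28144116}} = \frac{\sqrt{3057041797901}}{426426}$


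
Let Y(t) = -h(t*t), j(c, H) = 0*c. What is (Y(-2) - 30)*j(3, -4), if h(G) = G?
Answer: 0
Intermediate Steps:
j(c, H) = 0
Y(t) = -t**2 (Y(t) = -t*t = -t**2)
(Y(-2) - 30)*j(3, -4) = (-1*(-2)**2 - 30)*0 = (-1*4 - 30)*0 = (-4 - 30)*0 = -34*0 = 0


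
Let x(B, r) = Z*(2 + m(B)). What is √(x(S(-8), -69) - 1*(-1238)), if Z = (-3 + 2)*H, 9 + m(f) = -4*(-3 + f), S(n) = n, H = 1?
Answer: √1201 ≈ 34.655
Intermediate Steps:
m(f) = 3 - 4*f (m(f) = -9 - 4*(-3 + f) = -9 + (12 - 4*f) = 3 - 4*f)
Z = -1 (Z = (-3 + 2)*1 = -1*1 = -1)
x(B, r) = -5 + 4*B (x(B, r) = -(2 + (3 - 4*B)) = -(5 - 4*B) = -5 + 4*B)
√(x(S(-8), -69) - 1*(-1238)) = √((-5 + 4*(-8)) - 1*(-1238)) = √((-5 - 32) + 1238) = √(-37 + 1238) = √1201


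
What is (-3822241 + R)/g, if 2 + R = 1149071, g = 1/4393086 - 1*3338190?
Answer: 11743474488792/14664955754339 ≈ 0.80079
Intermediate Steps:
g = -14664955754339/4393086 (g = 1/4393086 - 3338190 = -14664955754339/4393086 ≈ -3.3382e+6)
R = 1149069 (R = -2 + 1149071 = 1149069)
(-3822241 + R)/g = (-3822241 + 1149069)/(-14664955754339/4393086) = -2673172*(-4393086/14664955754339) = 11743474488792/14664955754339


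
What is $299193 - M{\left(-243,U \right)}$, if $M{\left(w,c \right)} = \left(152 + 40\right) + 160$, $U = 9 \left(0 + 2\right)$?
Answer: $298841$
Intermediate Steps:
$U = 18$ ($U = 9 \cdot 2 = 18$)
$M{\left(w,c \right)} = 352$ ($M{\left(w,c \right)} = 192 + 160 = 352$)
$299193 - M{\left(-243,U \right)} = 299193 - 352 = 298841$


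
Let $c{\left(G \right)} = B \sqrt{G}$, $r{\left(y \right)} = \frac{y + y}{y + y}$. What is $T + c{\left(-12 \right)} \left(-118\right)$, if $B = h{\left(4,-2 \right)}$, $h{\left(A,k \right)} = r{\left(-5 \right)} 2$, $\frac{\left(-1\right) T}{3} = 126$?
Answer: $-378 - 472 i \sqrt{3} \approx -378.0 - 817.53 i$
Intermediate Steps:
$r{\left(y \right)} = 1$ ($r{\left(y \right)} = \frac{2 y}{2 y} = 2 y \frac{1}{2 y} = 1$)
$T = -378$ ($T = \left(-3\right) 126 = -378$)
$h{\left(A,k \right)} = 2$ ($h{\left(A,k \right)} = 1 \cdot 2 = 2$)
$B = 2$
$c{\left(G \right)} = 2 \sqrt{G}$
$T + c{\left(-12 \right)} \left(-118\right) = -378 + 2 \sqrt{-12} \left(-118\right) = -378 + 2 \cdot 2 i \sqrt{3} \left(-118\right) = -378 + 4 i \sqrt{3} \left(-118\right) = -378 - 472 i \sqrt{3}$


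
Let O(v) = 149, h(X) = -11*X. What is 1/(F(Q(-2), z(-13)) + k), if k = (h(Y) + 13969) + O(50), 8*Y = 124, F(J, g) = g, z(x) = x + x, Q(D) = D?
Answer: 2/27843 ≈ 7.1831e-5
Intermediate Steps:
z(x) = 2*x
Y = 31/2 (Y = (⅛)*124 = 31/2 ≈ 15.500)
k = 27895/2 (k = (-11*31/2 + 13969) + 149 = (-341/2 + 13969) + 149 = 27597/2 + 149 = 27895/2 ≈ 13948.)
1/(F(Q(-2), z(-13)) + k) = 1/(2*(-13) + 27895/2) = 1/(-26 + 27895/2) = 1/(27843/2) = 2/27843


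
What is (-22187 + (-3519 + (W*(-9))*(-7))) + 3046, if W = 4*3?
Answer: -21904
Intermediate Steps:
W = 12
(-22187 + (-3519 + (W*(-9))*(-7))) + 3046 = (-22187 + (-3519 + (12*(-9))*(-7))) + 3046 = (-22187 + (-3519 - 108*(-7))) + 3046 = (-22187 + (-3519 + 756)) + 3046 = (-22187 - 2763) + 3046 = -24950 + 3046 = -21904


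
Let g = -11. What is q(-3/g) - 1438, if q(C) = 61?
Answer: -1377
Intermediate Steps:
q(-3/g) - 1438 = 61 - 1438 = -1377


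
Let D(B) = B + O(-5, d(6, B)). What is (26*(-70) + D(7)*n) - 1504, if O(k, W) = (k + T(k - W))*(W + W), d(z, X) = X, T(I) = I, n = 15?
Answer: -6789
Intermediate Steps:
O(k, W) = 2*W*(-W + 2*k) (O(k, W) = (k + (k - W))*(W + W) = (-W + 2*k)*(2*W) = 2*W*(-W + 2*k))
D(B) = B + 2*B*(-10 - B) (D(B) = B + 2*B*(-B + 2*(-5)) = B + 2*B*(-B - 10) = B + 2*B*(-10 - B))
(26*(-70) + D(7)*n) - 1504 = (26*(-70) + (7*(-19 - 2*7))*15) - 1504 = (-1820 + (7*(-19 - 14))*15) - 1504 = (-1820 + (7*(-33))*15) - 1504 = (-1820 - 231*15) - 1504 = (-1820 - 3465) - 1504 = -5285 - 1504 = -6789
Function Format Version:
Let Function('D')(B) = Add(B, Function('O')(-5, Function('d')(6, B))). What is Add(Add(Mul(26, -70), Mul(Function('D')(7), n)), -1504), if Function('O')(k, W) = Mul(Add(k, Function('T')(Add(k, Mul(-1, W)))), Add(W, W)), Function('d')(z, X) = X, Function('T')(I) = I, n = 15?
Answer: -6789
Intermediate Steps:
Function('O')(k, W) = Mul(2, W, Add(Mul(-1, W), Mul(2, k))) (Function('O')(k, W) = Mul(Add(k, Add(k, Mul(-1, W))), Add(W, W)) = Mul(Add(Mul(-1, W), Mul(2, k)), Mul(2, W)) = Mul(2, W, Add(Mul(-1, W), Mul(2, k))))
Function('D')(B) = Add(B, Mul(2, B, Add(-10, Mul(-1, B)))) (Function('D')(B) = Add(B, Mul(2, B, Add(Mul(-1, B), Mul(2, -5)))) = Add(B, Mul(2, B, Add(Mul(-1, B), -10))) = Add(B, Mul(2, B, Add(-10, Mul(-1, B)))))
Add(Add(Mul(26, -70), Mul(Function('D')(7), n)), -1504) = Add(Add(Mul(26, -70), Mul(Mul(7, Add(-19, Mul(-2, 7))), 15)), -1504) = Add(Add(-1820, Mul(Mul(7, Add(-19, -14)), 15)), -1504) = Add(Add(-1820, Mul(Mul(7, -33), 15)), -1504) = Add(Add(-1820, Mul(-231, 15)), -1504) = Add(Add(-1820, -3465), -1504) = Add(-5285, -1504) = -6789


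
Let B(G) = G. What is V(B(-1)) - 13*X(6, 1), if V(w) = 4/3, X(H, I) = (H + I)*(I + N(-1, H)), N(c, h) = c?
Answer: 4/3 ≈ 1.3333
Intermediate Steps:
X(H, I) = (-1 + I)*(H + I) (X(H, I) = (H + I)*(I - 1) = (H + I)*(-1 + I) = (-1 + I)*(H + I))
V(w) = 4/3 (V(w) = 4*(⅓) = 4/3)
V(B(-1)) - 13*X(6, 1) = 4/3 - 13*(1² - 1*6 - 1*1 + 6*1) = 4/3 - 13*(1 - 6 - 1 + 6) = 4/3 - 13*0 = 4/3 + 0 = 4/3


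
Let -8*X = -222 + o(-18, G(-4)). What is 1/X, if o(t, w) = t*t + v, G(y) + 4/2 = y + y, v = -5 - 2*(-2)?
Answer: -8/101 ≈ -0.079208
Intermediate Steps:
v = -1 (v = -5 + 4 = -1)
G(y) = -2 + 2*y (G(y) = -2 + (y + y) = -2 + 2*y)
o(t, w) = -1 + t**2 (o(t, w) = t*t - 1 = t**2 - 1 = -1 + t**2)
X = -101/8 (X = -(-222 + (-1 + (-18)**2))/8 = -(-222 + (-1 + 324))/8 = -(-222 + 323)/8 = -1/8*101 = -101/8 ≈ -12.625)
1/X = 1/(-101/8) = -8/101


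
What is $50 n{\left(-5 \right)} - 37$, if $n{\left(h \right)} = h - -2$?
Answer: $-187$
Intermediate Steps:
$n{\left(h \right)} = 2 + h$ ($n{\left(h \right)} = h + 2 = 2 + h$)
$50 n{\left(-5 \right)} - 37 = 50 \left(2 - 5\right) - 37 = 50 \left(-3\right) - 37 = -150 - 37 = -187$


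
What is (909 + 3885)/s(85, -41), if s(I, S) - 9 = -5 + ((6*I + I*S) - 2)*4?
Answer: -799/1984 ≈ -0.40272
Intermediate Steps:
s(I, S) = -4 + 24*I + 4*I*S (s(I, S) = 9 + (-5 + ((6*I + I*S) - 2)*4) = 9 + (-5 + (-2 + 6*I + I*S)*4) = 9 + (-5 + (-8 + 24*I + 4*I*S)) = 9 + (-13 + 24*I + 4*I*S) = -4 + 24*I + 4*I*S)
(909 + 3885)/s(85, -41) = (909 + 3885)/(-4 + 24*85 + 4*85*(-41)) = 4794/(-4 + 2040 - 13940) = 4794/(-11904) = 4794*(-1/11904) = -799/1984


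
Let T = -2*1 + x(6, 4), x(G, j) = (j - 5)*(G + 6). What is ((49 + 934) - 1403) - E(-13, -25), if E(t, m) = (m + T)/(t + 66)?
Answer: -22221/53 ≈ -419.26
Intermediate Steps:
x(G, j) = (-5 + j)*(6 + G)
T = -14 (T = -2*1 + (-30 - 5*6 + 6*4 + 6*4) = -2 + (-30 - 30 + 24 + 24) = -2 - 12 = -14)
E(t, m) = (-14 + m)/(66 + t) (E(t, m) = (m - 14)/(t + 66) = (-14 + m)/(66 + t))
((49 + 934) - 1403) - E(-13, -25) = ((49 + 934) - 1403) - (-14 - 25)/(66 - 13) = (983 - 1403) - (-39)/53 = -420 - (-39)/53 = -420 - 1*(-39/53) = -420 + 39/53 = -22221/53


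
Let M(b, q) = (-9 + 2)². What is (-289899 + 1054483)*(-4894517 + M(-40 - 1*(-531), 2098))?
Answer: -3742231921312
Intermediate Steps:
M(b, q) = 49 (M(b, q) = (-7)² = 49)
(-289899 + 1054483)*(-4894517 + M(-40 - 1*(-531), 2098)) = (-289899 + 1054483)*(-4894517 + 49) = 764584*(-4894468) = -3742231921312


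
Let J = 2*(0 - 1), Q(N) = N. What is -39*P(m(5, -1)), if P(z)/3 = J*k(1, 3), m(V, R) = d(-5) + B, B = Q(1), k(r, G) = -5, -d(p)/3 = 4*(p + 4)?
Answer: -1170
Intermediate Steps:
d(p) = -48 - 12*p (d(p) = -12*(p + 4) = -12*(4 + p) = -3*(16 + 4*p) = -48 - 12*p)
B = 1
m(V, R) = 13 (m(V, R) = (-48 - 12*(-5)) + 1 = (-48 + 60) + 1 = 12 + 1 = 13)
J = -2 (J = 2*(-1) = -2)
P(z) = 30 (P(z) = 3*(-2*(-5)) = 3*10 = 30)
-39*P(m(5, -1)) = -39*30 = -1170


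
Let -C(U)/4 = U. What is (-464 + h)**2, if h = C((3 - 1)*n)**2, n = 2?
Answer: 43264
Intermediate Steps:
C(U) = -4*U
h = 256 (h = (-4*(3 - 1)*2)**2 = (-8*2)**2 = (-4*4)**2 = (-16)**2 = 256)
(-464 + h)**2 = (-464 + 256)**2 = (-208)**2 = 43264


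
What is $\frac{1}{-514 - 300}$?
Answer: $- \frac{1}{814} \approx -0.0012285$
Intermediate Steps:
$\frac{1}{-514 - 300} = \frac{1}{-814} = - \frac{1}{814}$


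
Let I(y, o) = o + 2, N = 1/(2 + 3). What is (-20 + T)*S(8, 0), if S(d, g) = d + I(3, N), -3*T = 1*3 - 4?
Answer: -1003/5 ≈ -200.60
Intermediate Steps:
N = ⅕ (N = 1/5 = ⅕ ≈ 0.20000)
I(y, o) = 2 + o
T = ⅓ (T = -(1*3 - 4)/3 = -(3 - 4)/3 = -⅓*(-1) = ⅓ ≈ 0.33333)
S(d, g) = 11/5 + d (S(d, g) = d + (2 + ⅕) = d + 11/5 = 11/5 + d)
(-20 + T)*S(8, 0) = (-20 + ⅓)*(11/5 + 8) = -59/3*51/5 = -1003/5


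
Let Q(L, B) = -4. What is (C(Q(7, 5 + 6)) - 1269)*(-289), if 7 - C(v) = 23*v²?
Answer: 471070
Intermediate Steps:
C(v) = 7 - 23*v²
(C(Q(7, 5 + 6)) - 1269)*(-289) = ((7 - 23*(-4)²) - 1269)*(-289) = ((7 - 23*16) - 1269)*(-289) = ((7 - 368) - 1269)*(-289) = (-361 - 1269)*(-289) = -1630*(-289) = 471070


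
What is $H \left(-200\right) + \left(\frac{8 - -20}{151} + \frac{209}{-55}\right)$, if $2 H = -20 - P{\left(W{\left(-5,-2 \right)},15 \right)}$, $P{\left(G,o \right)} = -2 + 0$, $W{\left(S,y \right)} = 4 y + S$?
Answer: $\frac{1356271}{755} \approx 1796.4$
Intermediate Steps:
$W{\left(S,y \right)} = S + 4 y$
$P{\left(G,o \right)} = -2$
$H = -9$ ($H = \frac{-20 - -2}{2} = \frac{-20 + 2}{2} = \frac{1}{2} \left(-18\right) = -9$)
$H \left(-200\right) + \left(\frac{8 - -20}{151} + \frac{209}{-55}\right) = \left(-9\right) \left(-200\right) + \left(\frac{8 - -20}{151} + \frac{209}{-55}\right) = 1800 + \left(\left(8 + 20\right) \frac{1}{151} + 209 \left(- \frac{1}{55}\right)\right) = 1800 + \left(28 \cdot \frac{1}{151} - \frac{19}{5}\right) = 1800 + \left(\frac{28}{151} - \frac{19}{5}\right) = 1800 - \frac{2729}{755} = \frac{1356271}{755}$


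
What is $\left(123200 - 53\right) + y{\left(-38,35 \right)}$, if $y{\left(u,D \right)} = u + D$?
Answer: $123144$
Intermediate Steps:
$y{\left(u,D \right)} = D + u$
$\left(123200 - 53\right) + y{\left(-38,35 \right)} = \left(123200 - 53\right) + \left(35 - 38\right) = \left(123200 + \left(-145309 + 145256\right)\right) - 3 = \left(123200 - 53\right) - 3 = 123147 - 3 = 123144$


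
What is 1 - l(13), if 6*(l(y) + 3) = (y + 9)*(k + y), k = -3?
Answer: -98/3 ≈ -32.667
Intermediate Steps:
l(y) = -3 + (-3 + y)*(9 + y)/6 (l(y) = -3 + ((y + 9)*(-3 + y))/6 = -3 + ((9 + y)*(-3 + y))/6 = -3 + ((-3 + y)*(9 + y))/6 = -3 + (-3 + y)*(9 + y)/6)
1 - l(13) = 1 - (-15/2 + 13 + (1/6)*13**2) = 1 - (-15/2 + 13 + (1/6)*169) = 1 - (-15/2 + 13 + 169/6) = 1 - 1*101/3 = 1 - 101/3 = -98/3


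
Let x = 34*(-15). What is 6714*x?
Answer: -3424140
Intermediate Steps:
x = -510
6714*x = 6714*(-510) = -3424140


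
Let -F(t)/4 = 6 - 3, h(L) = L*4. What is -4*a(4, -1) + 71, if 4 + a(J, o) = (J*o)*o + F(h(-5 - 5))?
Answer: 119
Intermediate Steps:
h(L) = 4*L
F(t) = -12 (F(t) = -4*(6 - 3) = -4*3 = -12)
a(J, o) = -16 + J*o² (a(J, o) = -4 + ((J*o)*o - 12) = -4 + (J*o² - 12) = -4 + (-12 + J*o²) = -16 + J*o²)
-4*a(4, -1) + 71 = -4*(-16 + 4*(-1)²) + 71 = -4*(-16 + 4*1) + 71 = -4*(-16 + 4) + 71 = -4*(-12) + 71 = 48 + 71 = 119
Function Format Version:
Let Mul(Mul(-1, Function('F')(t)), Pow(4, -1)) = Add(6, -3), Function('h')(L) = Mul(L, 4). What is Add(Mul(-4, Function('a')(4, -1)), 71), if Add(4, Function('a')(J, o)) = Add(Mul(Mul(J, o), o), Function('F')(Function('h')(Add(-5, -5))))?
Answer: 119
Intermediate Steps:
Function('h')(L) = Mul(4, L)
Function('F')(t) = -12 (Function('F')(t) = Mul(-4, Add(6, -3)) = Mul(-4, 3) = -12)
Function('a')(J, o) = Add(-16, Mul(J, Pow(o, 2))) (Function('a')(J, o) = Add(-4, Add(Mul(Mul(J, o), o), -12)) = Add(-4, Add(Mul(J, Pow(o, 2)), -12)) = Add(-4, Add(-12, Mul(J, Pow(o, 2)))) = Add(-16, Mul(J, Pow(o, 2))))
Add(Mul(-4, Function('a')(4, -1)), 71) = Add(Mul(-4, Add(-16, Mul(4, Pow(-1, 2)))), 71) = Add(Mul(-4, Add(-16, Mul(4, 1))), 71) = Add(Mul(-4, Add(-16, 4)), 71) = Add(Mul(-4, -12), 71) = Add(48, 71) = 119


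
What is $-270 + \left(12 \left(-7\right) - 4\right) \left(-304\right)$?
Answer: $26482$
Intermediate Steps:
$-270 + \left(12 \left(-7\right) - 4\right) \left(-304\right) = -270 + \left(-84 - 4\right) \left(-304\right) = -270 - -26752 = -270 + 26752 = 26482$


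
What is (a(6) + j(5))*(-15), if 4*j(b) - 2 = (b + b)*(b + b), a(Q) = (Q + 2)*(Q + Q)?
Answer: -3645/2 ≈ -1822.5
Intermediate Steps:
a(Q) = 2*Q*(2 + Q) (a(Q) = (2 + Q)*(2*Q) = 2*Q*(2 + Q))
j(b) = ½ + b² (j(b) = ½ + ((b + b)*(b + b))/4 = ½ + ((2*b)*(2*b))/4 = ½ + (4*b²)/4 = ½ + b²)
(a(6) + j(5))*(-15) = (2*6*(2 + 6) + (½ + 5²))*(-15) = (2*6*8 + (½ + 25))*(-15) = (96 + 51/2)*(-15) = (243/2)*(-15) = -3645/2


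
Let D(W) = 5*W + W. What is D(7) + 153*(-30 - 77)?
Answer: -16329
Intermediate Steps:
D(W) = 6*W
D(7) + 153*(-30 - 77) = 6*7 + 153*(-30 - 77) = 42 + 153*(-107) = 42 - 16371 = -16329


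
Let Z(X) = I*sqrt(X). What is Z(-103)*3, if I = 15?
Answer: 45*I*sqrt(103) ≈ 456.7*I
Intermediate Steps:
Z(X) = 15*sqrt(X)
Z(-103)*3 = (15*sqrt(-103))*3 = (15*(I*sqrt(103)))*3 = (15*I*sqrt(103))*3 = 45*I*sqrt(103)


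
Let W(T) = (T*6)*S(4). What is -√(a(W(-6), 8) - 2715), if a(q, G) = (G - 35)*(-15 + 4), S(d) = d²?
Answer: -I*√2418 ≈ -49.173*I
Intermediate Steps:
W(T) = 96*T (W(T) = (T*6)*4² = (6*T)*16 = 96*T)
a(q, G) = 385 - 11*G (a(q, G) = (-35 + G)*(-11) = 385 - 11*G)
-√(a(W(-6), 8) - 2715) = -√((385 - 11*8) - 2715) = -√((385 - 88) - 2715) = -√(297 - 2715) = -√(-2418) = -I*√2418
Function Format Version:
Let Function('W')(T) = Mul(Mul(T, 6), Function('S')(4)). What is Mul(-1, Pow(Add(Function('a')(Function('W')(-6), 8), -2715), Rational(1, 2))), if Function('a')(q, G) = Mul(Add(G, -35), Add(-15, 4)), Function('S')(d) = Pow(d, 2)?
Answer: Mul(-1, I, Pow(2418, Rational(1, 2))) ≈ Mul(-49.173, I)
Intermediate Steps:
Function('W')(T) = Mul(96, T) (Function('W')(T) = Mul(Mul(T, 6), Pow(4, 2)) = Mul(Mul(6, T), 16) = Mul(96, T))
Function('a')(q, G) = Add(385, Mul(-11, G)) (Function('a')(q, G) = Mul(Add(-35, G), -11) = Add(385, Mul(-11, G)))
Mul(-1, Pow(Add(Function('a')(Function('W')(-6), 8), -2715), Rational(1, 2))) = Mul(-1, Pow(Add(Add(385, Mul(-11, 8)), -2715), Rational(1, 2))) = Mul(-1, Pow(Add(Add(385, -88), -2715), Rational(1, 2))) = Mul(-1, Pow(Add(297, -2715), Rational(1, 2))) = Mul(-1, Pow(-2418, Rational(1, 2))) = Mul(-1, Mul(I, Pow(2418, Rational(1, 2)))) = Mul(-1, I, Pow(2418, Rational(1, 2)))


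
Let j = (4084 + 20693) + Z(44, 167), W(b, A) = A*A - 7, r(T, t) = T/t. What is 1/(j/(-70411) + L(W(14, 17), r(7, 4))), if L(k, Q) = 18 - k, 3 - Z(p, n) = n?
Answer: -70411/18613117 ≈ -0.0037829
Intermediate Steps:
Z(p, n) = 3 - n
W(b, A) = -7 + A**2 (W(b, A) = A**2 - 7 = -7 + A**2)
j = 24613 (j = (4084 + 20693) + (3 - 1*167) = 24777 + (3 - 167) = 24777 - 164 = 24613)
1/(j/(-70411) + L(W(14, 17), r(7, 4))) = 1/(24613/(-70411) + (18 - (-7 + 17**2))) = 1/(24613*(-1/70411) + (18 - (-7 + 289))) = 1/(-24613/70411 + (18 - 1*282)) = 1/(-24613/70411 + (18 - 282)) = 1/(-24613/70411 - 264) = 1/(-18613117/70411) = -70411/18613117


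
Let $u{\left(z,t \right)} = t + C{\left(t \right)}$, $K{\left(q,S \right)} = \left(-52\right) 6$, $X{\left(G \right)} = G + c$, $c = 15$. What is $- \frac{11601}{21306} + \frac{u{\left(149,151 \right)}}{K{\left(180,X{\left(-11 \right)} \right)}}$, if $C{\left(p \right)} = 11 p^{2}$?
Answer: $- \frac{148628219}{184652} \approx -804.91$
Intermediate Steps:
$X{\left(G \right)} = 15 + G$ ($X{\left(G \right)} = G + 15 = 15 + G$)
$K{\left(q,S \right)} = -312$
$u{\left(z,t \right)} = t + 11 t^{2}$
$- \frac{11601}{21306} + \frac{u{\left(149,151 \right)}}{K{\left(180,X{\left(-11 \right)} \right)}} = - \frac{11601}{21306} + \frac{151 \left(1 + 11 \cdot 151\right)}{-312} = \left(-11601\right) \frac{1}{21306} + 151 \left(1 + 1661\right) \left(- \frac{1}{312}\right) = - \frac{3867}{7102} + 151 \cdot 1662 \left(- \frac{1}{312}\right) = - \frac{3867}{7102} + 250962 \left(- \frac{1}{312}\right) = - \frac{3867}{7102} - \frac{41827}{52} = - \frac{148628219}{184652}$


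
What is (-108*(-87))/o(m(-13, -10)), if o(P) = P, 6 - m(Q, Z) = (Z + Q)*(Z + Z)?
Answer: -4698/227 ≈ -20.696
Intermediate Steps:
m(Q, Z) = 6 - 2*Z*(Q + Z) (m(Q, Z) = 6 - (Z + Q)*(Z + Z) = 6 - (Q + Z)*2*Z = 6 - 2*Z*(Q + Z))
(-108*(-87))/o(m(-13, -10)) = (-108*(-87))/(6 - 2*(-10)**2 - 2*(-13)*(-10)) = 9396/(6 - 2*100 - 260) = 9396/(6 - 200 - 260) = 9396/(-454) = 9396*(-1/454) = -4698/227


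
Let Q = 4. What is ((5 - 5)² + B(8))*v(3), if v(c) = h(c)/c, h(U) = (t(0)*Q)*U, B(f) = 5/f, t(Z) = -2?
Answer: -5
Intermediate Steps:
h(U) = -8*U (h(U) = (-2*4)*U = -8*U)
v(c) = -8 (v(c) = (-8*c)/c = -8)
((5 - 5)² + B(8))*v(3) = ((5 - 5)² + 5/8)*(-8) = (0² + 5*(⅛))*(-8) = (0 + 5/8)*(-8) = (5/8)*(-8) = -5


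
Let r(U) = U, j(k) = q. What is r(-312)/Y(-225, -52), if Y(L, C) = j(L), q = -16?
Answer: 39/2 ≈ 19.500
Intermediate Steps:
j(k) = -16
Y(L, C) = -16
r(-312)/Y(-225, -52) = -312/(-16) = -312*(-1/16) = 39/2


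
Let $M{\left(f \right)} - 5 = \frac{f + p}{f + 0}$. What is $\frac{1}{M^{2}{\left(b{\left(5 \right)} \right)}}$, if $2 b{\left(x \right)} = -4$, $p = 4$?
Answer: $\frac{1}{16} \approx 0.0625$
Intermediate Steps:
$b{\left(x \right)} = -2$ ($b{\left(x \right)} = \frac{1}{2} \left(-4\right) = -2$)
$M{\left(f \right)} = 5 + \frac{4 + f}{f}$ ($M{\left(f \right)} = 5 + \frac{f + 4}{f + 0} = 5 + \frac{4 + f}{f}$)
$\frac{1}{M^{2}{\left(b{\left(5 \right)} \right)}} = \frac{1}{\left(6 + \frac{4}{-2}\right)^{2}} = \frac{1}{\left(6 + 4 \left(- \frac{1}{2}\right)\right)^{2}} = \frac{1}{\left(6 - 2\right)^{2}} = \frac{1}{4^{2}} = \frac{1}{16}$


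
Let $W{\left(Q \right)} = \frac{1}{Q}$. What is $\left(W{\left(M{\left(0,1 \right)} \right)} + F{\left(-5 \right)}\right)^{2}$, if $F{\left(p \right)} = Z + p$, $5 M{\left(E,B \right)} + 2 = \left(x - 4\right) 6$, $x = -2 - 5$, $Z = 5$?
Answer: $\frac{25}{4624} \approx 0.0054066$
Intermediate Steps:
$x = -7$ ($x = -2 - 5 = -7$)
$M{\left(E,B \right)} = - \frac{68}{5}$ ($M{\left(E,B \right)} = - \frac{2}{5} + \frac{\left(-7 - 4\right) 6}{5} = - \frac{2}{5} + \frac{\left(-11\right) 6}{5} = - \frac{2}{5} + \frac{1}{5} \left(-66\right) = - \frac{2}{5} - \frac{66}{5} = - \frac{68}{5}$)
$F{\left(p \right)} = 5 + p$
$\left(W{\left(M{\left(0,1 \right)} \right)} + F{\left(-5 \right)}\right)^{2} = \left(\frac{1}{- \frac{68}{5}} + \left(5 - 5\right)\right)^{2} = \left(- \frac{5}{68} + 0\right)^{2} = \left(- \frac{5}{68}\right)^{2} = \frac{25}{4624}$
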